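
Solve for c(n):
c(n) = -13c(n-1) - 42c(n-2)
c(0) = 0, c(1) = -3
Characteristic equation: x² + 13x + 42 = 0, which factors as (x - (-7))(x - (-6)) = 0.
Roots r₁ = -7, r₂ = -6 (distinct).
General solution: c(n) = A·(-7)^n + B·(-6)^n.
From c(0) = 0: A + B = 0.
From c(1) = -3: -7A - 6B = -3.
Solving: A = 3, B = -3.
So c(n) = - 3 \left(-6\right)^{n} + 3 \left(-7\right)^{n}.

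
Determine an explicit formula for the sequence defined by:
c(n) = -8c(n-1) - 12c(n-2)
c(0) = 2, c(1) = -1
Characteristic equation: x² + 8x + 12 = 0, which factors as (x - (-6))(x - (-2)) = 0.
Roots r₁ = -6, r₂ = -2 (distinct).
General solution: c(n) = A·(-6)^n + B·(-2)^n.
From c(0) = 2: A + B = 2.
From c(1) = -1: -6A - 2B = -1.
Solving: A = - \frac{3}{4}, B = \frac{11}{4}.
So c(n) = \frac{11 \left(-2\right)^{n}}{4} - \frac{3 \left(-6\right)^{n}}{4}.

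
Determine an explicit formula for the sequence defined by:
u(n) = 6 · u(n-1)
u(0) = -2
Pure geometric recurrence with ratio 6.
By induction u(n) = u(0) · (6)^n = - 2 \cdot 6^{n}.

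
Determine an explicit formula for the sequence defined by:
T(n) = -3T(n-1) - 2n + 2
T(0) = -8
First-order linear with linear forcing.
Homogeneous solution: T_h(n) = A·(-3)^n.
Try particular T_p(n) = pn + q. Substituting:
  pn + q = -3(p(n-1) + q) - 2n + 2.
Matching the n-coefficient: p = -3p - 2 ⇒ p = - \frac{1}{2}.
Matching constants: q = 3p - 3q + 2 ⇒ q = \frac{1}{8}.
General: T(n) = A·(-3)^n - \frac{n}{2} + \frac{1}{8}.
Apply T(0) = -8: A + \frac{1}{8} = -8 ⇒ A = - \frac{65}{8}.
So T(n) = - \frac{65 \left(-3\right)^{n}}{8} - \frac{n}{2} + \frac{1}{8}.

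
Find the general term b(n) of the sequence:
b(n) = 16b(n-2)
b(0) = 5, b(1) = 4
Characteristic equation: x² - 16 = 0, which factors as (x - (4))(x - (-4)) = 0.
Roots r₁ = 4, r₂ = -4 (distinct).
General solution: b(n) = A·(4)^n + B·(-4)^n.
From b(0) = 5: A + B = 5.
From b(1) = 4: 4A - 4B = 4.
Solving: A = 3, B = 2.
So b(n) = 2 \left(-4\right)^{n} + 3 \cdot 4^{n}.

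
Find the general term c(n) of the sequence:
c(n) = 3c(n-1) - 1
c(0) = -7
First-order linear non-homogeneous.
Homogeneous solution: c_h(n) = A·(3)^n.
Try constant particular solution c_p = K: K = 3K - 1 ⇒ K = \frac{1}{2}.
General: c(n) = A·(3)^n + \frac{1}{2}.
Apply c(0) = -7: A + \frac{1}{2} = -7 ⇒ A = - \frac{15}{2}.
So c(n) = \frac{1}{2} - \frac{15 \cdot 3^{n}}{2}.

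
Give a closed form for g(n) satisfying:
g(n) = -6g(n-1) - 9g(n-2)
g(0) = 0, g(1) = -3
Characteristic equation: x² + 6x + 9 = 0, which is (x - (-3))².
Repeated root r = -3.
General solution: g(n) = (A + Bn)·(-3)^n.
From g(0) = 0: A = 0.
From g(1) = -3: (A + B)·(-3) = -3 ⇒ B = 1.
So g(n) = \left(n\right) \cdot (-3)^n.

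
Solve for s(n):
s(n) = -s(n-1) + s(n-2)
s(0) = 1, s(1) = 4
Characteristic equation: x² + x - 1 = 0.
Discriminant Δ = (-1)² + 4·(1) = 5.
Roots r₁,₂ = (-1 ± √5)/2, so r₁ = - \frac{1}{2} + \frac{\sqrt{5}}{2}, r₂ = - \frac{\sqrt{5}}{2} - \frac{1}{2}.
General solution: s(n) = A·r₁^n + B·r₂^n.
From the initial conditions, A + B = 1 and r₁A + r₂B = 4.
Since r₁ - r₂ = √5: A = (4 - (1)r₂)/√5 = \frac{1}{2} + \frac{9 \sqrt{5}}{10}, and B = 1 - A = \frac{1}{2} - \frac{9 \sqrt{5}}{10}.
So s(n) = \left(\frac{1}{2} + \frac{9 \sqrt{5}}{10}\right)\left(- \frac{1}{2} + \frac{\sqrt{5}}{2}\right)^n + \left(\frac{1}{2} - \frac{9 \sqrt{5}}{10}\right)\left(- \frac{\sqrt{5}}{2} - \frac{1}{2}\right)^n.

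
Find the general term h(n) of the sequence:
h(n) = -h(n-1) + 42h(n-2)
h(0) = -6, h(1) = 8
Characteristic equation: x² + x - 42 = 0, which factors as (x - (-7))(x - (6)) = 0.
Roots r₁ = -7, r₂ = 6 (distinct).
General solution: h(n) = A·(-7)^n + B·(6)^n.
From h(0) = -6: A + B = -6.
From h(1) = 8: -7A + 6B = 8.
Solving: A = - \frac{44}{13}, B = - \frac{34}{13}.
So h(n) = - \frac{44 \left(-7\right)^{n}}{13} - \frac{34 \cdot 6^{n}}{13}.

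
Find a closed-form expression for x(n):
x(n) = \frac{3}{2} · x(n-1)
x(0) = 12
Pure geometric recurrence with ratio \frac{3}{2}.
By induction x(n) = x(0) · (\frac{3}{2})^n = 12 \left(\frac{3}{2}\right)^{n}.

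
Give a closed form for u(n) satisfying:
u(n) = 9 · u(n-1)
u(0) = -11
Pure geometric recurrence with ratio 9.
By induction u(n) = u(0) · (9)^n = - 11 \cdot 9^{n}.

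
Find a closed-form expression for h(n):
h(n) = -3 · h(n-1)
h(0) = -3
Pure geometric recurrence with ratio -3.
By induction h(n) = h(0) · (-3)^n = - 3 \left(-3\right)^{n}.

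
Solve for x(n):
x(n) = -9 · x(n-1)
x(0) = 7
Pure geometric recurrence with ratio -9.
By induction x(n) = x(0) · (-9)^n = 7 \left(-9\right)^{n}.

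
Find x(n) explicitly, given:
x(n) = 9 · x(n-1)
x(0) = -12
Pure geometric recurrence with ratio 9.
By induction x(n) = x(0) · (9)^n = - 12 \cdot 9^{n}.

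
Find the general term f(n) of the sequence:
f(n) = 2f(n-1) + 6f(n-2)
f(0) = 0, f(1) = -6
Characteristic equation: x² - 2x - 6 = 0.
Discriminant Δ = (2)² + 4·(6) = 28.
Roots r₁,₂ = (2 ± √28)/2, so r₁ = 1 + \sqrt{7}, r₂ = 1 - \sqrt{7}.
General solution: f(n) = A·r₁^n + B·r₂^n.
From the initial conditions, A + B = 0 and r₁A + r₂B = -6.
Since r₁ - r₂ = √28: A = (-6 - (0)r₂)/√28 = - \frac{3 \sqrt{7}}{7}, and B = 0 - A = \frac{3 \sqrt{7}}{7}.
So f(n) = \left(- \frac{3 \sqrt{7}}{7}\right)\left(1 + \sqrt{7}\right)^n + \left(\frac{3 \sqrt{7}}{7}\right)\left(1 - \sqrt{7}\right)^n.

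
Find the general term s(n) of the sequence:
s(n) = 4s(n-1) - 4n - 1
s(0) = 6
First-order linear with linear forcing.
Homogeneous solution: s_h(n) = A·(4)^n.
Try particular s_p(n) = pn + q. Substituting:
  pn + q = 4(p(n-1) + q) - 4n - 1.
Matching the n-coefficient: p = 4p - 4 ⇒ p = \frac{4}{3}.
Matching constants: q = -4p + 4q - 1 ⇒ q = \frac{19}{9}.
General: s(n) = A·(4)^n + \frac{4 n}{3} + \frac{19}{9}.
Apply s(0) = 6: A + \frac{19}{9} = 6 ⇒ A = \frac{35}{9}.
So s(n) = \frac{35 \cdot 4^{n}}{9} + \frac{4 n}{3} + \frac{19}{9}.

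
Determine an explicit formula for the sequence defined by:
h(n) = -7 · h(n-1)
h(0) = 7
Pure geometric recurrence with ratio -7.
By induction h(n) = h(0) · (-7)^n = 7 \left(-7\right)^{n}.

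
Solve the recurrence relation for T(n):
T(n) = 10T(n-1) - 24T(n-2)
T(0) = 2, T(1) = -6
Characteristic equation: x² - 10x + 24 = 0, which factors as (x - (4))(x - (6)) = 0.
Roots r₁ = 4, r₂ = 6 (distinct).
General solution: T(n) = A·(4)^n + B·(6)^n.
From T(0) = 2: A + B = 2.
From T(1) = -6: 4A + 6B = -6.
Solving: A = 9, B = -7.
So T(n) = 9 \cdot 4^{n} - 7 \cdot 6^{n}.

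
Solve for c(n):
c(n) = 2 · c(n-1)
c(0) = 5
Pure geometric recurrence with ratio 2.
By induction c(n) = c(0) · (2)^n = 5 \cdot 2^{n}.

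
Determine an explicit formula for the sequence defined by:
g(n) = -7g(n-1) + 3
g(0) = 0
First-order linear non-homogeneous.
Homogeneous solution: g_h(n) = A·(-7)^n.
Try constant particular solution g_p = K: K = -7K + 3 ⇒ K = \frac{3}{8}.
General: g(n) = A·(-7)^n + \frac{3}{8}.
Apply g(0) = 0: A + \frac{3}{8} = 0 ⇒ A = - \frac{3}{8}.
So g(n) = \frac{3}{8} - \frac{3 \left(-7\right)^{n}}{8}.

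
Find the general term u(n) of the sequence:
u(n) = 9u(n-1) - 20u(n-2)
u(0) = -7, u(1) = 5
Characteristic equation: x² - 9x + 20 = 0, which factors as (x - (4))(x - (5)) = 0.
Roots r₁ = 4, r₂ = 5 (distinct).
General solution: u(n) = A·(4)^n + B·(5)^n.
From u(0) = -7: A + B = -7.
From u(1) = 5: 4A + 5B = 5.
Solving: A = -40, B = 33.
So u(n) = - 40 \cdot 4^{n} + 33 \cdot 5^{n}.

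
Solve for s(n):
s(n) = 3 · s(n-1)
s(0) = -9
Pure geometric recurrence with ratio 3.
By induction s(n) = s(0) · (3)^n = - 9 \cdot 3^{n}.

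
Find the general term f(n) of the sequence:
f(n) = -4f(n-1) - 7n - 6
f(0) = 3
First-order linear with linear forcing.
Homogeneous solution: f_h(n) = A·(-4)^n.
Try particular f_p(n) = pn + q. Substituting:
  pn + q = -4(p(n-1) + q) - 7n - 6.
Matching the n-coefficient: p = -4p - 7 ⇒ p = - \frac{7}{5}.
Matching constants: q = 4p - 4q - 6 ⇒ q = - \frac{58}{25}.
General: f(n) = A·(-4)^n - \frac{7 n}{5} - \frac{58}{25}.
Apply f(0) = 3: A - \frac{58}{25} = 3 ⇒ A = \frac{133}{25}.
So f(n) = \frac{133 \left(-4\right)^{n}}{25} - \frac{7 n}{5} - \frac{58}{25}.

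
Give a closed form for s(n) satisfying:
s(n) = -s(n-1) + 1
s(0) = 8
First-order linear non-homogeneous.
Homogeneous solution: s_h(n) = A·(-1)^n.
Try constant particular solution s_p = K: K = -K + 1 ⇒ K = \frac{1}{2}.
General: s(n) = A·(-1)^n + \frac{1}{2}.
Apply s(0) = 8: A + \frac{1}{2} = 8 ⇒ A = \frac{15}{2}.
So s(n) = \frac{15 \left(-1\right)^{n}}{2} + \frac{1}{2}.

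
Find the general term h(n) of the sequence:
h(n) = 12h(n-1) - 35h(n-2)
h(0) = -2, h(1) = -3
Characteristic equation: x² - 12x + 35 = 0, which factors as (x - (5))(x - (7)) = 0.
Roots r₁ = 5, r₂ = 7 (distinct).
General solution: h(n) = A·(5)^n + B·(7)^n.
From h(0) = -2: A + B = -2.
From h(1) = -3: 5A + 7B = -3.
Solving: A = - \frac{11}{2}, B = \frac{7}{2}.
So h(n) = - \frac{11 \cdot 5^{n}}{2} + \frac{7 \cdot 7^{n}}{2}.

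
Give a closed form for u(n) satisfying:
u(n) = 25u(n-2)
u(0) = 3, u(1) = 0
Characteristic equation: x² - 25 = 0, which factors as (x - (5))(x - (-5)) = 0.
Roots r₁ = 5, r₂ = -5 (distinct).
General solution: u(n) = A·(5)^n + B·(-5)^n.
From u(0) = 3: A + B = 3.
From u(1) = 0: 5A - 5B = 0.
Solving: A = \frac{3}{2}, B = \frac{3}{2}.
So u(n) = \frac{3 \left(-5\right)^{n}}{2} + \frac{3 \cdot 5^{n}}{2}.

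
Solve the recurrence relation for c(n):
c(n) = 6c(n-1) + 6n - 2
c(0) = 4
First-order linear with linear forcing.
Homogeneous solution: c_h(n) = A·(6)^n.
Try particular c_p(n) = pn + q. Substituting:
  pn + q = 6(p(n-1) + q) + 6n - 2.
Matching the n-coefficient: p = 6p + 6 ⇒ p = - \frac{6}{5}.
Matching constants: q = -6p + 6q - 2 ⇒ q = - \frac{26}{25}.
General: c(n) = A·(6)^n - \frac{6 n}{5} - \frac{26}{25}.
Apply c(0) = 4: A - \frac{26}{25} = 4 ⇒ A = \frac{126}{25}.
So c(n) = \frac{126 \cdot 6^{n}}{25} - \frac{6 n}{5} - \frac{26}{25}.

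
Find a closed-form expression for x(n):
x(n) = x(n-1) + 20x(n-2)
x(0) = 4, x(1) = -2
Characteristic equation: x² - x - 20 = 0, which factors as (x - (-4))(x - (5)) = 0.
Roots r₁ = -4, r₂ = 5 (distinct).
General solution: x(n) = A·(-4)^n + B·(5)^n.
From x(0) = 4: A + B = 4.
From x(1) = -2: -4A + 5B = -2.
Solving: A = \frac{22}{9}, B = \frac{14}{9}.
So x(n) = \frac{22 \left(-4\right)^{n}}{9} + \frac{14 \cdot 5^{n}}{9}.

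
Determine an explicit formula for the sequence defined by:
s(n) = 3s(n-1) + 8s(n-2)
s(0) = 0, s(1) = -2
Characteristic equation: x² - 3x - 8 = 0.
Discriminant Δ = (3)² + 4·(8) = 41.
Roots r₁,₂ = (3 ± √41)/2, so r₁ = \frac{3}{2} + \frac{\sqrt{41}}{2}, r₂ = \frac{3}{2} - \frac{\sqrt{41}}{2}.
General solution: s(n) = A·r₁^n + B·r₂^n.
From the initial conditions, A + B = 0 and r₁A + r₂B = -2.
Since r₁ - r₂ = √41: A = (-2 - (0)r₂)/√41 = - \frac{2 \sqrt{41}}{41}, and B = 0 - A = \frac{2 \sqrt{41}}{41}.
So s(n) = \left(- \frac{2 \sqrt{41}}{41}\right)\left(\frac{3}{2} + \frac{\sqrt{41}}{2}\right)^n + \left(\frac{2 \sqrt{41}}{41}\right)\left(\frac{3}{2} - \frac{\sqrt{41}}{2}\right)^n.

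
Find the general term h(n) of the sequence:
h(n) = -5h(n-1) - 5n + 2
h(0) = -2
First-order linear with linear forcing.
Homogeneous solution: h_h(n) = A·(-5)^n.
Try particular h_p(n) = pn + q. Substituting:
  pn + q = -5(p(n-1) + q) - 5n + 2.
Matching the n-coefficient: p = -5p - 5 ⇒ p = - \frac{5}{6}.
Matching constants: q = 5p - 5q + 2 ⇒ q = - \frac{13}{36}.
General: h(n) = A·(-5)^n - \frac{5 n}{6} - \frac{13}{36}.
Apply h(0) = -2: A - \frac{13}{36} = -2 ⇒ A = - \frac{59}{36}.
So h(n) = - \frac{59 \left(-5\right)^{n}}{36} - \frac{5 n}{6} - \frac{13}{36}.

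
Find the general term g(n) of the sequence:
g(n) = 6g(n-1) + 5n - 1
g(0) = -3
First-order linear with linear forcing.
Homogeneous solution: g_h(n) = A·(6)^n.
Try particular g_p(n) = pn + q. Substituting:
  pn + q = 6(p(n-1) + q) + 5n - 1.
Matching the n-coefficient: p = 6p + 5 ⇒ p = -1.
Matching constants: q = -6p + 6q - 1 ⇒ q = -1.
General: g(n) = A·(6)^n - n - 1.
Apply g(0) = -3: A - 1 = -3 ⇒ A = -2.
So g(n) = - 2 \cdot 6^{n} - n - 1.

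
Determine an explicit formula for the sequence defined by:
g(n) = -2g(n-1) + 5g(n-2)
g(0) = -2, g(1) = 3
Characteristic equation: x² + 2x - 5 = 0.
Discriminant Δ = (-2)² + 4·(5) = 24.
Roots r₁,₂ = (-2 ± √24)/2, so r₁ = -1 + \sqrt{6}, r₂ = - \sqrt{6} - 1.
General solution: g(n) = A·r₁^n + B·r₂^n.
From the initial conditions, A + B = -2 and r₁A + r₂B = 3.
Since r₁ - r₂ = √24: A = (3 - (-2)r₂)/√24 = -1 + \frac{\sqrt{6}}{12}, and B = -2 - A = -1 - \frac{\sqrt{6}}{12}.
So g(n) = \left(-1 + \frac{\sqrt{6}}{12}\right)\left(-1 + \sqrt{6}\right)^n + \left(-1 - \frac{\sqrt{6}}{12}\right)\left(- \sqrt{6} - 1\right)^n.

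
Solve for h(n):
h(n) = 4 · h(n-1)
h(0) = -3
Pure geometric recurrence with ratio 4.
By induction h(n) = h(0) · (4)^n = - 3 \cdot 4^{n}.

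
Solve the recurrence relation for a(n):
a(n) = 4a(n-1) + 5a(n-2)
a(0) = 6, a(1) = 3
Characteristic equation: x² - 4x - 5 = 0, which factors as (x - (-1))(x - (5)) = 0.
Roots r₁ = -1, r₂ = 5 (distinct).
General solution: a(n) = A·(-1)^n + B·(5)^n.
From a(0) = 6: A + B = 6.
From a(1) = 3: -A + 5B = 3.
Solving: A = \frac{9}{2}, B = \frac{3}{2}.
So a(n) = \frac{9 \left(-1\right)^{n}}{2} + \frac{3 \cdot 5^{n}}{2}.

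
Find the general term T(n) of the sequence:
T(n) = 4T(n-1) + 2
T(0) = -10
First-order linear non-homogeneous.
Homogeneous solution: T_h(n) = A·(4)^n.
Try constant particular solution T_p = K: K = 4K + 2 ⇒ K = - \frac{2}{3}.
General: T(n) = A·(4)^n - \frac{2}{3}.
Apply T(0) = -10: A - \frac{2}{3} = -10 ⇒ A = - \frac{28}{3}.
So T(n) = - \frac{28 \cdot 4^{n}}{3} - \frac{2}{3}.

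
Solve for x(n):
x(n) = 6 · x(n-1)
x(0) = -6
Pure geometric recurrence with ratio 6.
By induction x(n) = x(0) · (6)^n = - 6 \cdot 6^{n}.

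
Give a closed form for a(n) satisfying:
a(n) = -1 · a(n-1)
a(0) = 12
Pure geometric recurrence with ratio -1.
By induction a(n) = a(0) · (-1)^n = 12 \left(-1\right)^{n}.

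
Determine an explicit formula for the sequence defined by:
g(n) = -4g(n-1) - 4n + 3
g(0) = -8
First-order linear with linear forcing.
Homogeneous solution: g_h(n) = A·(-4)^n.
Try particular g_p(n) = pn + q. Substituting:
  pn + q = -4(p(n-1) + q) - 4n + 3.
Matching the n-coefficient: p = -4p - 4 ⇒ p = - \frac{4}{5}.
Matching constants: q = 4p - 4q + 3 ⇒ q = - \frac{1}{25}.
General: g(n) = A·(-4)^n - \frac{4 n}{5} - \frac{1}{25}.
Apply g(0) = -8: A - \frac{1}{25} = -8 ⇒ A = - \frac{199}{25}.
So g(n) = - \frac{199 \left(-4\right)^{n}}{25} - \frac{4 n}{5} - \frac{1}{25}.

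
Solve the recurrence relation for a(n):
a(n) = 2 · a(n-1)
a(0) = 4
Pure geometric recurrence with ratio 2.
By induction a(n) = a(0) · (2)^n = 4 \cdot 2^{n}.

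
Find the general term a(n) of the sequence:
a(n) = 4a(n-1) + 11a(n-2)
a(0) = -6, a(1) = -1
Characteristic equation: x² - 4x - 11 = 0.
Discriminant Δ = (4)² + 4·(11) = 60.
Roots r₁,₂ = (4 ± √60)/2, so r₁ = 2 + \sqrt{15}, r₂ = 2 - \sqrt{15}.
General solution: a(n) = A·r₁^n + B·r₂^n.
From the initial conditions, A + B = -6 and r₁A + r₂B = -1.
Since r₁ - r₂ = √60: A = (-1 - (-6)r₂)/√60 = -3 + \frac{11 \sqrt{15}}{30}, and B = -6 - A = -3 - \frac{11 \sqrt{15}}{30}.
So a(n) = \left(-3 + \frac{11 \sqrt{15}}{30}\right)\left(2 + \sqrt{15}\right)^n + \left(-3 - \frac{11 \sqrt{15}}{30}\right)\left(2 - \sqrt{15}\right)^n.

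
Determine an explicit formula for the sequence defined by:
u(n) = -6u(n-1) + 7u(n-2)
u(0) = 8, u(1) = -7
Characteristic equation: x² + 6x - 7 = 0, which factors as (x - (-7))(x - (1)) = 0.
Roots r₁ = -7, r₂ = 1 (distinct).
General solution: u(n) = A·(-7)^n + B·(1)^n.
From u(0) = 8: A + B = 8.
From u(1) = -7: -7A + B = -7.
Solving: A = \frac{15}{8}, B = \frac{49}{8}.
So u(n) = \frac{15 \left(-7\right)^{n}}{8} + \frac{49}{8}.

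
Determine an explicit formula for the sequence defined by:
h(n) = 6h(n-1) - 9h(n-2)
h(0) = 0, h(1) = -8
Characteristic equation: x² - 6x + 9 = 0, which is (x - (3))².
Repeated root r = 3.
General solution: h(n) = (A + Bn)·(3)^n.
From h(0) = 0: A = 0.
From h(1) = -8: (A + B)·(3) = -8 ⇒ B = - \frac{8}{3}.
So h(n) = \left(- \frac{8 n}{3}\right) \cdot (3)^n.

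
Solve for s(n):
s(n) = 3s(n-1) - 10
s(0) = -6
First-order linear non-homogeneous.
Homogeneous solution: s_h(n) = A·(3)^n.
Try constant particular solution s_p = K: K = 3K - 10 ⇒ K = 5.
General: s(n) = A·(3)^n + 5.
Apply s(0) = -6: A + 5 = -6 ⇒ A = -11.
So s(n) = 5 - 11 \cdot 3^{n}.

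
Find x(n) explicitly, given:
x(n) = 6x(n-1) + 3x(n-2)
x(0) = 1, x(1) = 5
Characteristic equation: x² - 6x - 3 = 0.
Discriminant Δ = (6)² + 4·(3) = 48.
Roots r₁,₂ = (6 ± √48)/2, so r₁ = 3 + 2 \sqrt{3}, r₂ = 3 - 2 \sqrt{3}.
General solution: x(n) = A·r₁^n + B·r₂^n.
From the initial conditions, A + B = 1 and r₁A + r₂B = 5.
Since r₁ - r₂ = √48: A = (5 - (1)r₂)/√48 = \frac{\sqrt{3}}{6} + \frac{1}{2}, and B = 1 - A = \frac{1}{2} - \frac{\sqrt{3}}{6}.
So x(n) = \left(\frac{\sqrt{3}}{6} + \frac{1}{2}\right)\left(3 + 2 \sqrt{3}\right)^n + \left(\frac{1}{2} - \frac{\sqrt{3}}{6}\right)\left(3 - 2 \sqrt{3}\right)^n.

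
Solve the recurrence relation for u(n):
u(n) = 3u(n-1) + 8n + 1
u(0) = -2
First-order linear with linear forcing.
Homogeneous solution: u_h(n) = A·(3)^n.
Try particular u_p(n) = pn + q. Substituting:
  pn + q = 3(p(n-1) + q) + 8n + 1.
Matching the n-coefficient: p = 3p + 8 ⇒ p = -4.
Matching constants: q = -3p + 3q + 1 ⇒ q = - \frac{13}{2}.
General: u(n) = A·(3)^n - 4 n - \frac{13}{2}.
Apply u(0) = -2: A - \frac{13}{2} = -2 ⇒ A = \frac{9}{2}.
So u(n) = \frac{9 \cdot 3^{n}}{2} - 4 n - \frac{13}{2}.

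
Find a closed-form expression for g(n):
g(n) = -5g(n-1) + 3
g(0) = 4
First-order linear non-homogeneous.
Homogeneous solution: g_h(n) = A·(-5)^n.
Try constant particular solution g_p = K: K = -5K + 3 ⇒ K = \frac{1}{2}.
General: g(n) = A·(-5)^n + \frac{1}{2}.
Apply g(0) = 4: A + \frac{1}{2} = 4 ⇒ A = \frac{7}{2}.
So g(n) = \frac{7 \left(-5\right)^{n}}{2} + \frac{1}{2}.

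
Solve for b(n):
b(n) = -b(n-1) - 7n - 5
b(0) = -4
First-order linear with linear forcing.
Homogeneous solution: b_h(n) = A·(-1)^n.
Try particular b_p(n) = pn + q. Substituting:
  pn + q = -(p(n-1) + q) - 7n - 5.
Matching the n-coefficient: p = -p - 7 ⇒ p = - \frac{7}{2}.
Matching constants: q = p - q - 5 ⇒ q = - \frac{17}{4}.
General: b(n) = A·(-1)^n - \frac{7 n}{2} - \frac{17}{4}.
Apply b(0) = -4: A - \frac{17}{4} = -4 ⇒ A = \frac{1}{4}.
So b(n) = \frac{\left(-1\right)^{n}}{4} - \frac{7 n}{2} - \frac{17}{4}.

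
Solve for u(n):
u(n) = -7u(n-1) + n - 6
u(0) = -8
First-order linear with linear forcing.
Homogeneous solution: u_h(n) = A·(-7)^n.
Try particular u_p(n) = pn + q. Substituting:
  pn + q = -7(p(n-1) + q) + n - 6.
Matching the n-coefficient: p = -7p + 1 ⇒ p = \frac{1}{8}.
Matching constants: q = 7p - 7q - 6 ⇒ q = - \frac{41}{64}.
General: u(n) = A·(-7)^n + \frac{n}{8} - \frac{41}{64}.
Apply u(0) = -8: A - \frac{41}{64} = -8 ⇒ A = - \frac{471}{64}.
So u(n) = - \frac{471 \left(-7\right)^{n}}{64} + \frac{n}{8} - \frac{41}{64}.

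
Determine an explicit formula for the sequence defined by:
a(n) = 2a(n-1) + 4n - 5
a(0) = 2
First-order linear with linear forcing.
Homogeneous solution: a_h(n) = A·(2)^n.
Try particular a_p(n) = pn + q. Substituting:
  pn + q = 2(p(n-1) + q) + 4n - 5.
Matching the n-coefficient: p = 2p + 4 ⇒ p = -4.
Matching constants: q = -2p + 2q - 5 ⇒ q = -3.
General: a(n) = A·(2)^n - 4 n - 3.
Apply a(0) = 2: A - 3 = 2 ⇒ A = 5.
So a(n) = 5 \cdot 2^{n} - 4 n - 3.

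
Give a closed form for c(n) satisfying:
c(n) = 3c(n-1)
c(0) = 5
This is a homogeneous first-order recurrence with ratio 3.
By induction c(n) = c(0) · (3)^n = 5 \cdot 3^{n}.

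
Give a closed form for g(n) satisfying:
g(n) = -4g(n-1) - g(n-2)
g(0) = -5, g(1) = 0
Characteristic equation: x² + 4x + 1 = 0.
Discriminant Δ = (-4)² + 4·(-1) = 12.
Roots r₁,₂ = (-4 ± √12)/2, so r₁ = -2 + \sqrt{3}, r₂ = -2 - \sqrt{3}.
General solution: g(n) = A·r₁^n + B·r₂^n.
From the initial conditions, A + B = -5 and r₁A + r₂B = 0.
Since r₁ - r₂ = √12: A = (0 - (-5)r₂)/√12 = - \frac{5 \sqrt{3}}{3} - \frac{5}{2}, and B = -5 - A = - \frac{5}{2} + \frac{5 \sqrt{3}}{3}.
So g(n) = \left(- \frac{5 \sqrt{3}}{3} - \frac{5}{2}\right)\left(-2 + \sqrt{3}\right)^n + \left(- \frac{5}{2} + \frac{5 \sqrt{3}}{3}\right)\left(-2 - \sqrt{3}\right)^n.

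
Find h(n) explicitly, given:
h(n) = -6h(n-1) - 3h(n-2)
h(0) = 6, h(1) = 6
Characteristic equation: x² + 6x + 3 = 0.
Discriminant Δ = (-6)² + 4·(-3) = 24.
Roots r₁,₂ = (-6 ± √24)/2, so r₁ = -3 + \sqrt{6}, r₂ = -3 - \sqrt{6}.
General solution: h(n) = A·r₁^n + B·r₂^n.
From the initial conditions, A + B = 6 and r₁A + r₂B = 6.
Since r₁ - r₂ = √24: A = (6 - (6)r₂)/√24 = 3 + 2 \sqrt{6}, and B = 6 - A = 3 - 2 \sqrt{6}.
So h(n) = \left(3 + 2 \sqrt{6}\right)\left(-3 + \sqrt{6}\right)^n + \left(3 - 2 \sqrt{6}\right)\left(-3 - \sqrt{6}\right)^n.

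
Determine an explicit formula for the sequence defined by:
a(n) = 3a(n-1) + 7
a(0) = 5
First-order linear non-homogeneous.
Homogeneous solution: a_h(n) = A·(3)^n.
Try constant particular solution a_p = K: K = 3K + 7 ⇒ K = - \frac{7}{2}.
General: a(n) = A·(3)^n - \frac{7}{2}.
Apply a(0) = 5: A - \frac{7}{2} = 5 ⇒ A = \frac{17}{2}.
So a(n) = \frac{17 \cdot 3^{n}}{2} - \frac{7}{2}.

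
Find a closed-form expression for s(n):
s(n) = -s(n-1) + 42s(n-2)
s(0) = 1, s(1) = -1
Characteristic equation: x² + x - 42 = 0, which factors as (x - (-7))(x - (6)) = 0.
Roots r₁ = -7, r₂ = 6 (distinct).
General solution: s(n) = A·(-7)^n + B·(6)^n.
From s(0) = 1: A + B = 1.
From s(1) = -1: -7A + 6B = -1.
Solving: A = \frac{7}{13}, B = \frac{6}{13}.
So s(n) = \frac{7 \left(-7\right)^{n}}{13} + \frac{6 \cdot 6^{n}}{13}.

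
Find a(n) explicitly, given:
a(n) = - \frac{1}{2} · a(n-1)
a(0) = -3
Pure geometric recurrence with ratio - \frac{1}{2}.
By induction a(n) = a(0) · (- \frac{1}{2})^n = - 3 \left(- \frac{1}{2}\right)^{n}.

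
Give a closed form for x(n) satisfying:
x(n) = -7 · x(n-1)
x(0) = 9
Pure geometric recurrence with ratio -7.
By induction x(n) = x(0) · (-7)^n = 9 \left(-7\right)^{n}.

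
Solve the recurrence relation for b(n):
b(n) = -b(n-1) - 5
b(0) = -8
First-order linear non-homogeneous.
Homogeneous solution: b_h(n) = A·(-1)^n.
Try constant particular solution b_p = K: K = -K - 5 ⇒ K = - \frac{5}{2}.
General: b(n) = A·(-1)^n - \frac{5}{2}.
Apply b(0) = -8: A - \frac{5}{2} = -8 ⇒ A = - \frac{11}{2}.
So b(n) = - \frac{11 \left(-1\right)^{n}}{2} - \frac{5}{2}.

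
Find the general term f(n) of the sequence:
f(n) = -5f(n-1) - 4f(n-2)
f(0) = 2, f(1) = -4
Characteristic equation: x² + 5x + 4 = 0, which factors as (x - (-1))(x - (-4)) = 0.
Roots r₁ = -1, r₂ = -4 (distinct).
General solution: f(n) = A·(-1)^n + B·(-4)^n.
From f(0) = 2: A + B = 2.
From f(1) = -4: -A - 4B = -4.
Solving: A = \frac{4}{3}, B = \frac{2}{3}.
So f(n) = \frac{4 \left(-1\right)^{n}}{3} + \frac{2 \left(-4\right)^{n}}{3}.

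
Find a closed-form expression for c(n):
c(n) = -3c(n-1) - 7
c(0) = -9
First-order linear non-homogeneous.
Homogeneous solution: c_h(n) = A·(-3)^n.
Try constant particular solution c_p = K: K = -3K - 7 ⇒ K = - \frac{7}{4}.
General: c(n) = A·(-3)^n - \frac{7}{4}.
Apply c(0) = -9: A - \frac{7}{4} = -9 ⇒ A = - \frac{29}{4}.
So c(n) = - \frac{29 \left(-3\right)^{n}}{4} - \frac{7}{4}.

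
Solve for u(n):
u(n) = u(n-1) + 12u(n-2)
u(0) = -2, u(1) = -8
Characteristic equation: x² - x - 12 = 0, which factors as (x - (4))(x - (-3)) = 0.
Roots r₁ = 4, r₂ = -3 (distinct).
General solution: u(n) = A·(4)^n + B·(-3)^n.
From u(0) = -2: A + B = -2.
From u(1) = -8: 4A - 3B = -8.
Solving: A = -2, B = 0.
So u(n) = - 2 \cdot 4^{n}.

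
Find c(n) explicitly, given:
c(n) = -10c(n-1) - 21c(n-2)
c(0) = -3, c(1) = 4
Characteristic equation: x² + 10x + 21 = 0, which factors as (x - (-3))(x - (-7)) = 0.
Roots r₁ = -3, r₂ = -7 (distinct).
General solution: c(n) = A·(-3)^n + B·(-7)^n.
From c(0) = -3: A + B = -3.
From c(1) = 4: -3A - 7B = 4.
Solving: A = - \frac{17}{4}, B = \frac{5}{4}.
So c(n) = - \frac{17 \left(-3\right)^{n}}{4} + \frac{5 \left(-7\right)^{n}}{4}.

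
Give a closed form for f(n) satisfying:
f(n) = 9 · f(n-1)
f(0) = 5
Pure geometric recurrence with ratio 9.
By induction f(n) = f(0) · (9)^n = 5 \cdot 9^{n}.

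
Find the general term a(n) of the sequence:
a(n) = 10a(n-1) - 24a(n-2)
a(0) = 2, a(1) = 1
Characteristic equation: x² - 10x + 24 = 0, which factors as (x - (4))(x - (6)) = 0.
Roots r₁ = 4, r₂ = 6 (distinct).
General solution: a(n) = A·(4)^n + B·(6)^n.
From a(0) = 2: A + B = 2.
From a(1) = 1: 4A + 6B = 1.
Solving: A = \frac{11}{2}, B = - \frac{7}{2}.
So a(n) = \frac{11 \cdot 4^{n}}{2} - \frac{7 \cdot 6^{n}}{2}.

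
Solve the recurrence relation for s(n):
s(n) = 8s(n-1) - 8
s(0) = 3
First-order linear non-homogeneous.
Homogeneous solution: s_h(n) = A·(8)^n.
Try constant particular solution s_p = K: K = 8K - 8 ⇒ K = \frac{8}{7}.
General: s(n) = A·(8)^n + \frac{8}{7}.
Apply s(0) = 3: A + \frac{8}{7} = 3 ⇒ A = \frac{13}{7}.
So s(n) = \frac{13 \cdot 8^{n}}{7} + \frac{8}{7}.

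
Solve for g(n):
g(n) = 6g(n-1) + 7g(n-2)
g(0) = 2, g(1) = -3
Characteristic equation: x² - 6x - 7 = 0, which factors as (x - (7))(x - (-1)) = 0.
Roots r₁ = 7, r₂ = -1 (distinct).
General solution: g(n) = A·(7)^n + B·(-1)^n.
From g(0) = 2: A + B = 2.
From g(1) = -3: 7A - B = -3.
Solving: A = - \frac{1}{8}, B = \frac{17}{8}.
So g(n) = \frac{17 \left(-1\right)^{n}}{8} - \frac{7^{n}}{8}.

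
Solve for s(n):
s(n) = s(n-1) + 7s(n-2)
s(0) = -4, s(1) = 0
Characteristic equation: x² - x - 7 = 0.
Discriminant Δ = (1)² + 4·(7) = 29.
Roots r₁,₂ = (1 ± √29)/2, so r₁ = \frac{1}{2} + \frac{\sqrt{29}}{2}, r₂ = \frac{1}{2} - \frac{\sqrt{29}}{2}.
General solution: s(n) = A·r₁^n + B·r₂^n.
From the initial conditions, A + B = -4 and r₁A + r₂B = 0.
Since r₁ - r₂ = √29: A = (0 - (-4)r₂)/√29 = -2 + \frac{2 \sqrt{29}}{29}, and B = -4 - A = -2 - \frac{2 \sqrt{29}}{29}.
So s(n) = \left(-2 + \frac{2 \sqrt{29}}{29}\right)\left(\frac{1}{2} + \frac{\sqrt{29}}{2}\right)^n + \left(-2 - \frac{2 \sqrt{29}}{29}\right)\left(\frac{1}{2} - \frac{\sqrt{29}}{2}\right)^n.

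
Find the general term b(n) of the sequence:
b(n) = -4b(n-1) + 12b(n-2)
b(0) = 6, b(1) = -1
Characteristic equation: x² + 4x - 12 = 0, which factors as (x - (2))(x - (-6)) = 0.
Roots r₁ = 2, r₂ = -6 (distinct).
General solution: b(n) = A·(2)^n + B·(-6)^n.
From b(0) = 6: A + B = 6.
From b(1) = -1: 2A - 6B = -1.
Solving: A = \frac{35}{8}, B = \frac{13}{8}.
So b(n) = \frac{13 \left(-6\right)^{n}}{8} + \frac{35 \cdot 2^{n}}{8}.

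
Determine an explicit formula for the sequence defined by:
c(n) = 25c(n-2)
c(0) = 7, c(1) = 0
Characteristic equation: x² - 25 = 0, which factors as (x - (5))(x - (-5)) = 0.
Roots r₁ = 5, r₂ = -5 (distinct).
General solution: c(n) = A·(5)^n + B·(-5)^n.
From c(0) = 7: A + B = 7.
From c(1) = 0: 5A - 5B = 0.
Solving: A = \frac{7}{2}, B = \frac{7}{2}.
So c(n) = \frac{7 \left(-5\right)^{n}}{2} + \frac{7 \cdot 5^{n}}{2}.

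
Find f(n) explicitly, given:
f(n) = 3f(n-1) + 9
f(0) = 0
First-order linear non-homogeneous.
Homogeneous solution: f_h(n) = A·(3)^n.
Try constant particular solution f_p = K: K = 3K + 9 ⇒ K = - \frac{9}{2}.
General: f(n) = A·(3)^n - \frac{9}{2}.
Apply f(0) = 0: A - \frac{9}{2} = 0 ⇒ A = \frac{9}{2}.
So f(n) = \frac{9 \cdot 3^{n}}{2} - \frac{9}{2}.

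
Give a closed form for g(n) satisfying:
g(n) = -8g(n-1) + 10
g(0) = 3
First-order linear non-homogeneous.
Homogeneous solution: g_h(n) = A·(-8)^n.
Try constant particular solution g_p = K: K = -8K + 10 ⇒ K = \frac{10}{9}.
General: g(n) = A·(-8)^n + \frac{10}{9}.
Apply g(0) = 3: A + \frac{10}{9} = 3 ⇒ A = \frac{17}{9}.
So g(n) = \frac{17 \left(-8\right)^{n}}{9} + \frac{10}{9}.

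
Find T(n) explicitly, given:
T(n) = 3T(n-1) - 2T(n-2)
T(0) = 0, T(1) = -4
Characteristic equation: x² - 3x + 2 = 0, which factors as (x - (1))(x - (2)) = 0.
Roots r₁ = 1, r₂ = 2 (distinct).
General solution: T(n) = A·(1)^n + B·(2)^n.
From T(0) = 0: A + B = 0.
From T(1) = -4: A + 2B = -4.
Solving: A = 4, B = -4.
So T(n) = 4 - 4 \cdot 2^{n}.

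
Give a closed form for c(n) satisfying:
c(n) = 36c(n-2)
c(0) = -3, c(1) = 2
Characteristic equation: x² - 36 = 0, which factors as (x - (6))(x - (-6)) = 0.
Roots r₁ = 6, r₂ = -6 (distinct).
General solution: c(n) = A·(6)^n + B·(-6)^n.
From c(0) = -3: A + B = -3.
From c(1) = 2: 6A - 6B = 2.
Solving: A = - \frac{4}{3}, B = - \frac{5}{3}.
So c(n) = - \frac{5 \left(-6\right)^{n}}{3} - \frac{4 \cdot 6^{n}}{3}.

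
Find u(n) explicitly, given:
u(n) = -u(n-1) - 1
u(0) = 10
First-order linear non-homogeneous.
Homogeneous solution: u_h(n) = A·(-1)^n.
Try constant particular solution u_p = K: K = -K - 1 ⇒ K = - \frac{1}{2}.
General: u(n) = A·(-1)^n - \frac{1}{2}.
Apply u(0) = 10: A - \frac{1}{2} = 10 ⇒ A = \frac{21}{2}.
So u(n) = \frac{21 \left(-1\right)^{n}}{2} - \frac{1}{2}.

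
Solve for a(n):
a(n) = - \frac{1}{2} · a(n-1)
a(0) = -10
Pure geometric recurrence with ratio - \frac{1}{2}.
By induction a(n) = a(0) · (- \frac{1}{2})^n = - 10 \left(- \frac{1}{2}\right)^{n}.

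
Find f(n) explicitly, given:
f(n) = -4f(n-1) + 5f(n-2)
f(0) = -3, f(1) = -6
Characteristic equation: x² + 4x - 5 = 0, which factors as (x - (1))(x - (-5)) = 0.
Roots r₁ = 1, r₂ = -5 (distinct).
General solution: f(n) = A·(1)^n + B·(-5)^n.
From f(0) = -3: A + B = -3.
From f(1) = -6: A - 5B = -6.
Solving: A = - \frac{7}{2}, B = \frac{1}{2}.
So f(n) = \frac{\left(-5\right)^{n}}{2} - \frac{7}{2}.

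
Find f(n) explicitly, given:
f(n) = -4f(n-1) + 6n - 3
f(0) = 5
First-order linear with linear forcing.
Homogeneous solution: f_h(n) = A·(-4)^n.
Try particular f_p(n) = pn + q. Substituting:
  pn + q = -4(p(n-1) + q) + 6n - 3.
Matching the n-coefficient: p = -4p + 6 ⇒ p = \frac{6}{5}.
Matching constants: q = 4p - 4q - 3 ⇒ q = \frac{9}{25}.
General: f(n) = A·(-4)^n + \frac{6 n}{5} + \frac{9}{25}.
Apply f(0) = 5: A + \frac{9}{25} = 5 ⇒ A = \frac{116}{25}.
So f(n) = \frac{116 \left(-4\right)^{n}}{25} + \frac{6 n}{5} + \frac{9}{25}.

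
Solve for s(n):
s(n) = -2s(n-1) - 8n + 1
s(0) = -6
First-order linear with linear forcing.
Homogeneous solution: s_h(n) = A·(-2)^n.
Try particular s_p(n) = pn + q. Substituting:
  pn + q = -2(p(n-1) + q) - 8n + 1.
Matching the n-coefficient: p = -2p - 8 ⇒ p = - \frac{8}{3}.
Matching constants: q = 2p - 2q + 1 ⇒ q = - \frac{13}{9}.
General: s(n) = A·(-2)^n - \frac{8 n}{3} - \frac{13}{9}.
Apply s(0) = -6: A - \frac{13}{9} = -6 ⇒ A = - \frac{41}{9}.
So s(n) = - \frac{41 \left(-2\right)^{n}}{9} - \frac{8 n}{3} - \frac{13}{9}.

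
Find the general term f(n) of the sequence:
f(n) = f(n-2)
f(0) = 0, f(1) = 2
Characteristic equation: x² - 1 = 0, which factors as (x - (1))(x - (-1)) = 0.
Roots r₁ = 1, r₂ = -1 (distinct).
General solution: f(n) = A·(1)^n + B·(-1)^n.
From f(0) = 0: A + B = 0.
From f(1) = 2: A - B = 2.
Solving: A = 1, B = -1.
So f(n) = 1 - \left(-1\right)^{n}.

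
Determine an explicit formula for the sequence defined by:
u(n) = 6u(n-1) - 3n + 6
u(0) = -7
First-order linear with linear forcing.
Homogeneous solution: u_h(n) = A·(6)^n.
Try particular u_p(n) = pn + q. Substituting:
  pn + q = 6(p(n-1) + q) - 3n + 6.
Matching the n-coefficient: p = 6p - 3 ⇒ p = \frac{3}{5}.
Matching constants: q = -6p + 6q + 6 ⇒ q = - \frac{12}{25}.
General: u(n) = A·(6)^n + \frac{3 n}{5} - \frac{12}{25}.
Apply u(0) = -7: A - \frac{12}{25} = -7 ⇒ A = - \frac{163}{25}.
So u(n) = - \frac{163 \cdot 6^{n}}{25} + \frac{3 n}{5} - \frac{12}{25}.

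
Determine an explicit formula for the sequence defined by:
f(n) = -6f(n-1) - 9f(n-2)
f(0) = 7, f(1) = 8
Characteristic equation: x² + 6x + 9 = 0, which is (x - (-3))².
Repeated root r = -3.
General solution: f(n) = (A + Bn)·(-3)^n.
From f(0) = 7: A = 7.
From f(1) = 8: (A + B)·(-3) = 8 ⇒ B = - \frac{29}{3}.
So f(n) = \left(7 - \frac{29 n}{3}\right) \cdot (-3)^n.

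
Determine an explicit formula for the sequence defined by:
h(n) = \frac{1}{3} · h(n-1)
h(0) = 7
Pure geometric recurrence with ratio \frac{1}{3}.
By induction h(n) = h(0) · (\frac{1}{3})^n = 7 \cdot 3^{- n}.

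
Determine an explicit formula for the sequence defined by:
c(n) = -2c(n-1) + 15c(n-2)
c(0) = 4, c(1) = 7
Characteristic equation: x² + 2x - 15 = 0, which factors as (x - (3))(x - (-5)) = 0.
Roots r₁ = 3, r₂ = -5 (distinct).
General solution: c(n) = A·(3)^n + B·(-5)^n.
From c(0) = 4: A + B = 4.
From c(1) = 7: 3A - 5B = 7.
Solving: A = \frac{27}{8}, B = \frac{5}{8}.
So c(n) = \frac{5 \left(-5\right)^{n}}{8} + \frac{27 \cdot 3^{n}}{8}.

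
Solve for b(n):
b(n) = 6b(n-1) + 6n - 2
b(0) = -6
First-order linear with linear forcing.
Homogeneous solution: b_h(n) = A·(6)^n.
Try particular b_p(n) = pn + q. Substituting:
  pn + q = 6(p(n-1) + q) + 6n - 2.
Matching the n-coefficient: p = 6p + 6 ⇒ p = - \frac{6}{5}.
Matching constants: q = -6p + 6q - 2 ⇒ q = - \frac{26}{25}.
General: b(n) = A·(6)^n - \frac{6 n}{5} - \frac{26}{25}.
Apply b(0) = -6: A - \frac{26}{25} = -6 ⇒ A = - \frac{124}{25}.
So b(n) = - \frac{124 \cdot 6^{n}}{25} - \frac{6 n}{5} - \frac{26}{25}.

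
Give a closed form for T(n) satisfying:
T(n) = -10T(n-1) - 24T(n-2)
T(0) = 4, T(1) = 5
Characteristic equation: x² + 10x + 24 = 0, which factors as (x - (-4))(x - (-6)) = 0.
Roots r₁ = -4, r₂ = -6 (distinct).
General solution: T(n) = A·(-4)^n + B·(-6)^n.
From T(0) = 4: A + B = 4.
From T(1) = 5: -4A - 6B = 5.
Solving: A = \frac{29}{2}, B = - \frac{21}{2}.
So T(n) = \frac{29 \left(-4\right)^{n}}{2} - \frac{21 \left(-6\right)^{n}}{2}.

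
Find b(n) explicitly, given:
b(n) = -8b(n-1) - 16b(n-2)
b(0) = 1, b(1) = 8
Characteristic equation: x² + 8x + 16 = 0, which is (x - (-4))².
Repeated root r = -4.
General solution: b(n) = (A + Bn)·(-4)^n.
From b(0) = 1: A = 1.
From b(1) = 8: (A + B)·(-4) = 8 ⇒ B = -3.
So b(n) = \left(1 - 3 n\right) \cdot (-4)^n.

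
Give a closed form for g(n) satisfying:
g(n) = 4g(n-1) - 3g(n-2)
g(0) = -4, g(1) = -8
Characteristic equation: x² - 4x + 3 = 0, which factors as (x - (3))(x - (1)) = 0.
Roots r₁ = 3, r₂ = 1 (distinct).
General solution: g(n) = A·(3)^n + B·(1)^n.
From g(0) = -4: A + B = -4.
From g(1) = -8: 3A + B = -8.
Solving: A = -2, B = -2.
So g(n) = - 2 \cdot 3^{n} - 2.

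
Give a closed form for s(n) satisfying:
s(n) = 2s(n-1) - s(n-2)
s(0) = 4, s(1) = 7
Characteristic equation: x² - 2x + 1 = 0, which is (x - (1))².
Repeated root r = 1.
General solution: s(n) = (A + Bn)·(1)^n.
From s(0) = 4: A = 4.
From s(1) = 7: (A + B)·(1) = 7 ⇒ B = 3.
So s(n) = \left(3 n + 4\right) \cdot (1)^n.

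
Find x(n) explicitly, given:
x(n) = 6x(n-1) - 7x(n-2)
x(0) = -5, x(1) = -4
Characteristic equation: x² - 6x + 7 = 0.
Discriminant Δ = (6)² + 4·(-7) = 8.
Roots r₁,₂ = (6 ± √8)/2, so r₁ = \sqrt{2} + 3, r₂ = 3 - \sqrt{2}.
General solution: x(n) = A·r₁^n + B·r₂^n.
From the initial conditions, A + B = -5 and r₁A + r₂B = -4.
Since r₁ - r₂ = √8: A = (-4 - (-5)r₂)/√8 = - \frac{5}{2} + \frac{11 \sqrt{2}}{4}, and B = -5 - A = - \frac{11 \sqrt{2}}{4} - \frac{5}{2}.
So x(n) = \left(- \frac{5}{2} + \frac{11 \sqrt{2}}{4}\right)\left(\sqrt{2} + 3\right)^n + \left(- \frac{11 \sqrt{2}}{4} - \frac{5}{2}\right)\left(3 - \sqrt{2}\right)^n.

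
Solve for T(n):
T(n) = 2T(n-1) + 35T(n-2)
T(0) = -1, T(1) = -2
Characteristic equation: x² - 2x - 35 = 0, which factors as (x - (-5))(x - (7)) = 0.
Roots r₁ = -5, r₂ = 7 (distinct).
General solution: T(n) = A·(-5)^n + B·(7)^n.
From T(0) = -1: A + B = -1.
From T(1) = -2: -5A + 7B = -2.
Solving: A = - \frac{5}{12}, B = - \frac{7}{12}.
So T(n) = - \frac{5 \left(-5\right)^{n}}{12} - \frac{7 \cdot 7^{n}}{12}.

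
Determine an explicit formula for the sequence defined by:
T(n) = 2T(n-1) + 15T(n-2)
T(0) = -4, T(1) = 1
Characteristic equation: x² - 2x - 15 = 0, which factors as (x - (5))(x - (-3)) = 0.
Roots r₁ = 5, r₂ = -3 (distinct).
General solution: T(n) = A·(5)^n + B·(-3)^n.
From T(0) = -4: A + B = -4.
From T(1) = 1: 5A - 3B = 1.
Solving: A = - \frac{11}{8}, B = - \frac{21}{8}.
So T(n) = - \frac{21 \left(-3\right)^{n}}{8} - \frac{11 \cdot 5^{n}}{8}.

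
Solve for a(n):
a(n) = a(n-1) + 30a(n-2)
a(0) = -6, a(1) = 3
Characteristic equation: x² - x - 30 = 0, which factors as (x - (6))(x - (-5)) = 0.
Roots r₁ = 6, r₂ = -5 (distinct).
General solution: a(n) = A·(6)^n + B·(-5)^n.
From a(0) = -6: A + B = -6.
From a(1) = 3: 6A - 5B = 3.
Solving: A = - \frac{27}{11}, B = - \frac{39}{11}.
So a(n) = - \frac{39 \left(-5\right)^{n}}{11} - \frac{27 \cdot 6^{n}}{11}.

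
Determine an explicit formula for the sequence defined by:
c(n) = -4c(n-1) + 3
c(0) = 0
First-order linear non-homogeneous.
Homogeneous solution: c_h(n) = A·(-4)^n.
Try constant particular solution c_p = K: K = -4K + 3 ⇒ K = \frac{3}{5}.
General: c(n) = A·(-4)^n + \frac{3}{5}.
Apply c(0) = 0: A + \frac{3}{5} = 0 ⇒ A = - \frac{3}{5}.
So c(n) = \frac{3}{5} - \frac{3 \left(-4\right)^{n}}{5}.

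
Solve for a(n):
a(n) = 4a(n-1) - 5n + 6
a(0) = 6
First-order linear with linear forcing.
Homogeneous solution: a_h(n) = A·(4)^n.
Try particular a_p(n) = pn + q. Substituting:
  pn + q = 4(p(n-1) + q) - 5n + 6.
Matching the n-coefficient: p = 4p - 5 ⇒ p = \frac{5}{3}.
Matching constants: q = -4p + 4q + 6 ⇒ q = \frac{2}{9}.
General: a(n) = A·(4)^n + \frac{5 n}{3} + \frac{2}{9}.
Apply a(0) = 6: A + \frac{2}{9} = 6 ⇒ A = \frac{52}{9}.
So a(n) = \frac{52 \cdot 4^{n}}{9} + \frac{5 n}{3} + \frac{2}{9}.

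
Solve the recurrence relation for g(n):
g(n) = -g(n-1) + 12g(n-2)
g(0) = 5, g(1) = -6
Characteristic equation: x² + x - 12 = 0, which factors as (x - (-4))(x - (3)) = 0.
Roots r₁ = -4, r₂ = 3 (distinct).
General solution: g(n) = A·(-4)^n + B·(3)^n.
From g(0) = 5: A + B = 5.
From g(1) = -6: -4A + 3B = -6.
Solving: A = 3, B = 2.
So g(n) = 3 \left(-4\right)^{n} + 2 \cdot 3^{n}.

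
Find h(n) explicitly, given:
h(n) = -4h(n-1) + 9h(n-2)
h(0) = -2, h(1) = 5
Characteristic equation: x² + 4x - 9 = 0.
Discriminant Δ = (-4)² + 4·(9) = 52.
Roots r₁,₂ = (-4 ± √52)/2, so r₁ = -2 + \sqrt{13}, r₂ = - \sqrt{13} - 2.
General solution: h(n) = A·r₁^n + B·r₂^n.
From the initial conditions, A + B = -2 and r₁A + r₂B = 5.
Since r₁ - r₂ = √52: A = (5 - (-2)r₂)/√52 = -1 + \frac{\sqrt{13}}{26}, and B = -2 - A = -1 - \frac{\sqrt{13}}{26}.
So h(n) = \left(-1 + \frac{\sqrt{13}}{26}\right)\left(-2 + \sqrt{13}\right)^n + \left(-1 - \frac{\sqrt{13}}{26}\right)\left(- \sqrt{13} - 2\right)^n.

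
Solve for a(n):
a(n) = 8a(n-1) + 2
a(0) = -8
First-order linear non-homogeneous.
Homogeneous solution: a_h(n) = A·(8)^n.
Try constant particular solution a_p = K: K = 8K + 2 ⇒ K = - \frac{2}{7}.
General: a(n) = A·(8)^n - \frac{2}{7}.
Apply a(0) = -8: A - \frac{2}{7} = -8 ⇒ A = - \frac{54}{7}.
So a(n) = - \frac{54 \cdot 8^{n}}{7} - \frac{2}{7}.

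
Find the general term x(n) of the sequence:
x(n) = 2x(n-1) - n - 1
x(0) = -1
First-order linear with linear forcing.
Homogeneous solution: x_h(n) = A·(2)^n.
Try particular x_p(n) = pn + q. Substituting:
  pn + q = 2(p(n-1) + q) - n - 1.
Matching the n-coefficient: p = 2p - 1 ⇒ p = 1.
Matching constants: q = -2p + 2q - 1 ⇒ q = 3.
General: x(n) = A·(2)^n + n + 3.
Apply x(0) = -1: A + 3 = -1 ⇒ A = -4.
So x(n) = - 4 \cdot 2^{n} + n + 3.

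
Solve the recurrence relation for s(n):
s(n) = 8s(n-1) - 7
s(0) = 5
First-order linear non-homogeneous.
Homogeneous solution: s_h(n) = A·(8)^n.
Try constant particular solution s_p = K: K = 8K - 7 ⇒ K = 1.
General: s(n) = A·(8)^n + 1.
Apply s(0) = 5: A + 1 = 5 ⇒ A = 4.
So s(n) = 4 \cdot 8^{n} + 1.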